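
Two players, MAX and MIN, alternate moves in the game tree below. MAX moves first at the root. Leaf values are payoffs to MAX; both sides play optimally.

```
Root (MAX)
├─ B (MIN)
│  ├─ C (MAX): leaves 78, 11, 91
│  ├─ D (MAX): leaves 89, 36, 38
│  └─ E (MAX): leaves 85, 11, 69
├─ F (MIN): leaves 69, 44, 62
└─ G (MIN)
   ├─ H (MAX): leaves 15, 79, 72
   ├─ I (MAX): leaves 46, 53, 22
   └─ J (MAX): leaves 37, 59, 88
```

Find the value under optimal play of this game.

85

C (MAX): max(78, 11, 91) = 91
D (MAX): max(89, 36, 38) = 89
E (MAX): max(85, 11, 69) = 85
B (MIN): min(91, 89, 85) = 85
F (MIN): min(69, 44, 62) = 44
H (MAX): max(15, 79, 72) = 79
I (MAX): max(46, 53, 22) = 53
J (MAX): max(37, 59, 88) = 88
G (MIN): min(79, 53, 88) = 53
Root (MAX): max(85, 44, 53) = 85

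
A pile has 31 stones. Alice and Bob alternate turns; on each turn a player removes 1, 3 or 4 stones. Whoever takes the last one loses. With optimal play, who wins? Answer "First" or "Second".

i:   0  1  2  3  4  5  6  7  8  9 10 11 12 13 14 15 16 17 18 19 20 21 22 23 24 25 26 27 28 29 30 31
     W  L  W  L  W  W  W  W  L  W  L  W  W  W  W  L  W  L  W  W  W  W  L  W  L  W  W  W  W  L  W  L
Position 31 is L, so the second player wins.

Second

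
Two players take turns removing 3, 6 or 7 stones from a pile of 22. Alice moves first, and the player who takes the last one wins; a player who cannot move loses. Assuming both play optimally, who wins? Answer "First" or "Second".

Second

Positions where the player to move wins (W) vs loses (L):
i:   0  1  2  3  4  5  6  7  8  9 10 11 12 13 14 15 16 17 18 19 20 21 22
     L  L  L  W  W  W  W  W  W  W  L  L  L  W  W  W  W  W  W  W  L  L  L
Position 22 is L, so the second player wins.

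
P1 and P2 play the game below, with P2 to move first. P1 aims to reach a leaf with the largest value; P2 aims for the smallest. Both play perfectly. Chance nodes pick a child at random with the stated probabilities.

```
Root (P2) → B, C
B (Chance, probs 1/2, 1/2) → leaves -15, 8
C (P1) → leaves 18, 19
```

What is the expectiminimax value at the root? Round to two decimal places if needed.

B (Chance): 1/2·-15 + 1/2·8 = -3.5
C (P1): max(18, 19) = 19
Root (P2): min(-3.5, 19) = -3.5

-3.5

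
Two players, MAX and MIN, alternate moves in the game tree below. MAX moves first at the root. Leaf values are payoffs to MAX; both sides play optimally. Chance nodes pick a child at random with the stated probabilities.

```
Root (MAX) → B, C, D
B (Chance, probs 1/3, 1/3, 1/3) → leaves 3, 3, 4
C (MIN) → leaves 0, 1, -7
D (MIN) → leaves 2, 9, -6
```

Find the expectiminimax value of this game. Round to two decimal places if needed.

3.33

B (Chance): 1/3·3 + 1/3·3 + 1/3·4 = 3.33
C (MIN): min(0, 1, -7) = -7
D (MIN): min(2, 9, -6) = -6
Root (MAX): max(3.33, -7, -6) = 3.33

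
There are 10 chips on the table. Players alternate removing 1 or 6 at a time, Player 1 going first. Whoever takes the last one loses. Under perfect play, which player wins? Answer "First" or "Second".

Mark each pile size as W (mover wins) or L (mover loses):
i:   0  1  2  3  4  5  6  7  8  9 10
     W  L  W  L  W  L  W  W  L  W  L
Position 10 is L, so the second player wins.

Second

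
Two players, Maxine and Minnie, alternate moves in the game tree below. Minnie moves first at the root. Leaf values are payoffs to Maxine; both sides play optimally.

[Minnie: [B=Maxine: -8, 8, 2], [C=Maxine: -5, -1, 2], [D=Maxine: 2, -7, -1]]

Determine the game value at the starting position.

B (Maxine): max(-8, 8, 2) = 8
C (Maxine): max(-5, -1, 2) = 2
D (Maxine): max(2, -7, -1) = 2
Root (Minnie): min(8, 2, 2) = 2

2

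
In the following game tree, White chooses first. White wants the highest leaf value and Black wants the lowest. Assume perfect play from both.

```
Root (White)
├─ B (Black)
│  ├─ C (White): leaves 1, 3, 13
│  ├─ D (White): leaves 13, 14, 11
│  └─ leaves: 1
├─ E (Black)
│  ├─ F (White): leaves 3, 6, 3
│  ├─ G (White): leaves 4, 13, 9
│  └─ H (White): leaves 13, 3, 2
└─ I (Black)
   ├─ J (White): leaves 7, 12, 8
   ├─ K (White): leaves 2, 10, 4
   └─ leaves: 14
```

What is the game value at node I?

J: max(7, 12, 8) = 12
K: max(2, 10, 4) = 10
I: min(12, 10, 14) = 10

10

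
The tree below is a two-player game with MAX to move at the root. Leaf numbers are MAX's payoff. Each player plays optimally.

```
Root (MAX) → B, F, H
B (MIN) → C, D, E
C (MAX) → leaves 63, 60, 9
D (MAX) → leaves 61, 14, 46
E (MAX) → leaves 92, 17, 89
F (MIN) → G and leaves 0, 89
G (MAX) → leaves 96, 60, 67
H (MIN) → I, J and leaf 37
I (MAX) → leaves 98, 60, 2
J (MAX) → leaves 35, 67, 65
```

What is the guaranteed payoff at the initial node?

61

C (MAX): max(63, 60, 9) = 63
D (MAX): max(61, 14, 46) = 61
E (MAX): max(92, 17, 89) = 92
B (MIN): min(63, 61, 92) = 61
G (MAX): max(96, 60, 67) = 96
F (MIN): min(96, 0, 89) = 0
I (MAX): max(98, 60, 2) = 98
J (MAX): max(35, 67, 65) = 67
H (MIN): min(98, 67, 37) = 37
Root (MAX): max(61, 0, 37) = 61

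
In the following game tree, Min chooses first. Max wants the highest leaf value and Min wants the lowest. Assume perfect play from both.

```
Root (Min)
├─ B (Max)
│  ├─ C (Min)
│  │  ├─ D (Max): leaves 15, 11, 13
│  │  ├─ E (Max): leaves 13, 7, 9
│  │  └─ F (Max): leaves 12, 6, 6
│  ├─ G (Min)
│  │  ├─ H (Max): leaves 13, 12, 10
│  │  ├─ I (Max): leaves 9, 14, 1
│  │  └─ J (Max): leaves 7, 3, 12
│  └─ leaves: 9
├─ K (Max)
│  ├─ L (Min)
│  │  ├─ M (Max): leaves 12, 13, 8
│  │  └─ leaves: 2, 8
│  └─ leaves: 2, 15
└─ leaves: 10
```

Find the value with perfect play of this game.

10

D (Max): max(15, 11, 13) = 15
E (Max): max(13, 7, 9) = 13
F (Max): max(12, 6, 6) = 12
C (Min): min(15, 13, 12) = 12
H (Max): max(13, 12, 10) = 13
I (Max): max(9, 14, 1) = 14
J (Max): max(7, 3, 12) = 12
G (Min): min(13, 14, 12) = 12
B (Max): max(12, 12, 9) = 12
M (Max): max(12, 13, 8) = 13
L (Min): min(13, 2, 8) = 2
K (Max): max(2, 2, 15) = 15
Root (Min): min(12, 15, 10) = 10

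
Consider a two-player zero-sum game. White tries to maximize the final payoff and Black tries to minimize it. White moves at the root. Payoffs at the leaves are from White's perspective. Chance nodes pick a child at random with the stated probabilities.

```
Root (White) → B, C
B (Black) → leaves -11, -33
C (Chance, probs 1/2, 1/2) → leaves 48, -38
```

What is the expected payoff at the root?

B (Black): min(-11, -33) = -33
C (Chance): 1/2·48 + 1/2·-38 = 5
Root (White): max(-33, 5) = 5

5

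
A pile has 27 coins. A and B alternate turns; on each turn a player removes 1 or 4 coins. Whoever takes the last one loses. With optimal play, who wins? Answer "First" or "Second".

W/L table (W = player to move can force a win):
i:   0  1  2  3  4  5  6  7  8  9 10 11 12 13 14 15 16 17 18 19 20 21 22 23 24 25 26 27
     W  L  W  L  W  W  L  W  L  W  W  L  W  L  W  W  L  W  L  W  W  L  W  L  W  W  L  W
Position 27 is W, so the first player wins.

First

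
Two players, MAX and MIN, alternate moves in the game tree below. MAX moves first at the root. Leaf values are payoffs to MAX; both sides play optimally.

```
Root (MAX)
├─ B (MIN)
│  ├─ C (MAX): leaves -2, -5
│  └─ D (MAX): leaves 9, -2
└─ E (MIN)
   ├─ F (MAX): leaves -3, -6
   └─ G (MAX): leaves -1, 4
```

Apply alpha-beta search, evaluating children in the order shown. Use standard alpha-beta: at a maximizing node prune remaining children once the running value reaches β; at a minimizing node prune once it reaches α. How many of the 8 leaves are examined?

5

C [α=-∞,β=+∞]: v=-2
D [α=-∞,β=-2]: v=9 after child 1 ≥ β → β-cutoff, skip 1
B [α=-∞,β=+∞]: v=-2
F [α=-2,β=+∞]: v=-3
E [α=-2,β=+∞]: v=-3 after child 1 ≤ α → α-cutoff, skip 1
Root [α=-∞,β=+∞]: v=-2
Leaves evaluated: 5 of 8.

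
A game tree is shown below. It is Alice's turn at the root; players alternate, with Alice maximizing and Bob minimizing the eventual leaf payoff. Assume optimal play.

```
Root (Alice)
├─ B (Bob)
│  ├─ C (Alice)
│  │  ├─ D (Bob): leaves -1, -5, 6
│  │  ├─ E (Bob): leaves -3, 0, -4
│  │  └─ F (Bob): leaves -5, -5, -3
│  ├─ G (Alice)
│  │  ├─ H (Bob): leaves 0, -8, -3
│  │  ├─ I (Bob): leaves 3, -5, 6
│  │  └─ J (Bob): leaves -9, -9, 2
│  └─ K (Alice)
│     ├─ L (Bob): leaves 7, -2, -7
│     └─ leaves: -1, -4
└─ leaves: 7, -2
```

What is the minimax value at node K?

-1

L: min(7, -2, -7) = -7
K: max(-7, -1, -4) = -1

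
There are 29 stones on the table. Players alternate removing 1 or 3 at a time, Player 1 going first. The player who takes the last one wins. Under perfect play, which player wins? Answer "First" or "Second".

Mark each pile size as W (mover wins) or L (mover loses):
i:   0  1  2  3  4  5  6  7  8  9 10 11 12 13 14 15 16 17 18 19 20 21 22 23 24 25 26 27 28 29
     L  W  L  W  L  W  L  W  L  W  L  W  L  W  L  W  L  W  L  W  L  W  L  W  L  W  L  W  L  W
Position 29 is W, so the first player wins.

First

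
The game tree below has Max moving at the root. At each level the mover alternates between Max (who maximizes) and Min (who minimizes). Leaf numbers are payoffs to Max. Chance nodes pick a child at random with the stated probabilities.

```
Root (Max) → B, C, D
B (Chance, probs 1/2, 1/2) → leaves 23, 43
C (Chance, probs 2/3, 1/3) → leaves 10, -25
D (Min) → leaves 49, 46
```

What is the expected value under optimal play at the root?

46

B (Chance): 1/2·23 + 1/2·43 = 33
C (Chance): 2/3·10 + 1/3·-25 = -1.67
D (Min): min(49, 46) = 46
Root (Max): max(33, -1.67, 46) = 46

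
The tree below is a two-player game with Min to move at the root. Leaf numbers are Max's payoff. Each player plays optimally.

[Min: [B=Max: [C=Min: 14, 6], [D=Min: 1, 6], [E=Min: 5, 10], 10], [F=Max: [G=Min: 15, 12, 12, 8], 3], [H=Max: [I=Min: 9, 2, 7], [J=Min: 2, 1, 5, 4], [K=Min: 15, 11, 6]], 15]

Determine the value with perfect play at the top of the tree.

6

C (Min): min(14, 6) = 6
D (Min): min(1, 6) = 1
E (Min): min(5, 10) = 5
B (Max): max(6, 1, 5, 10) = 10
G (Min): min(15, 12, 12, 8) = 8
F (Max): max(8, 3) = 8
I (Min): min(9, 2, 7) = 2
J (Min): min(2, 1, 5, 4) = 1
K (Min): min(15, 11, 6) = 6
H (Max): max(2, 1, 6) = 6
Root (Min): min(10, 8, 6, 15) = 6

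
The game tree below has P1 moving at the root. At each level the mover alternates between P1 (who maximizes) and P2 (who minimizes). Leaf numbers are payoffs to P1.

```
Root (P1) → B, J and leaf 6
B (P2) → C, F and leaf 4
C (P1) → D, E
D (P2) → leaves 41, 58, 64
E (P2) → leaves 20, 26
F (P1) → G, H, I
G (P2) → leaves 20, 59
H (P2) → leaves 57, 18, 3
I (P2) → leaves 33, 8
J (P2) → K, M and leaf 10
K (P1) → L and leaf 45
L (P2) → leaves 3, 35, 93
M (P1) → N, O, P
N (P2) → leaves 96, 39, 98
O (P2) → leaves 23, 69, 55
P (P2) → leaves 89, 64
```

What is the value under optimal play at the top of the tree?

10

D (P2): min(41, 58, 64) = 41
E (P2): min(20, 26) = 20
C (P1): max(41, 20) = 41
G (P2): min(20, 59) = 20
H (P2): min(57, 18, 3) = 3
I (P2): min(33, 8) = 8
F (P1): max(20, 3, 8) = 20
B (P2): min(41, 20, 4) = 4
L (P2): min(3, 35, 93) = 3
K (P1): max(3, 45) = 45
N (P2): min(96, 39, 98) = 39
O (P2): min(23, 69, 55) = 23
P (P2): min(89, 64) = 64
M (P1): max(39, 23, 64) = 64
J (P2): min(45, 64, 10) = 10
Root (P1): max(4, 10, 6) = 10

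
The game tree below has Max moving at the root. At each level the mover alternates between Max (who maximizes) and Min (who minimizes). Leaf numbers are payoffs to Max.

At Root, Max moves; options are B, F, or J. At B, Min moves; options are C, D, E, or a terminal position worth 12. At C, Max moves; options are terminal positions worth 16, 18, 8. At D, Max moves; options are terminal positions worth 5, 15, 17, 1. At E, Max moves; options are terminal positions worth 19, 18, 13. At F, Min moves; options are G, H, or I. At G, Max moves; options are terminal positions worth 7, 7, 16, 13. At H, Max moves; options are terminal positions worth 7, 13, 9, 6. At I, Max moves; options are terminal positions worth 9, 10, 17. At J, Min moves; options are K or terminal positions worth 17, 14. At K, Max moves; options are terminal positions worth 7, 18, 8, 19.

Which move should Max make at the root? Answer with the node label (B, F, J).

C (Max): max(16, 18, 8) = 18
D (Max): max(5, 15, 17, 1) = 17
E (Max): max(19, 18, 13) = 19
B (Min): min(18, 17, 19, 12) = 12
G (Max): max(7, 7, 16, 13) = 16
H (Max): max(7, 13, 9, 6) = 13
I (Max): max(9, 10, 17) = 17
F (Min): min(16, 13, 17) = 13
K (Max): max(7, 18, 8, 19) = 19
J (Min): min(19, 17, 14) = 14
Root (Max): max(12, 13, 14) = 14
Max picks the child with the highest value: J (value 14).

J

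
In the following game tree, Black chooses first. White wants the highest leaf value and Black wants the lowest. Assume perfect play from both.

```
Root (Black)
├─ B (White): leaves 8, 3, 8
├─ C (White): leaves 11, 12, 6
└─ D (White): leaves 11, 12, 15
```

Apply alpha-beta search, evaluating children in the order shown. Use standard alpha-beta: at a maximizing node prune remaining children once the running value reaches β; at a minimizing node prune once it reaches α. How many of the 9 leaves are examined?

B [α=-∞,β=+∞]: v=8
C [α=-∞,β=8]: v=11 after child 1 ≥ β → β-cutoff, skip 2
D [α=-∞,β=8]: v=11 after child 1 ≥ β → β-cutoff, skip 2
Root [α=-∞,β=+∞]: v=8
Leaves evaluated: 5 of 9.

5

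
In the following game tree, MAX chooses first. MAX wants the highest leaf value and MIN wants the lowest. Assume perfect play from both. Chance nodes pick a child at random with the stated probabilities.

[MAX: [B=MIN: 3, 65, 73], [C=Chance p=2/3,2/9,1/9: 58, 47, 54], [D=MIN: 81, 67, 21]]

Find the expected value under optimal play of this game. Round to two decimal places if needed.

55.11

B (MIN): min(3, 65, 73) = 3
C (Chance): 2/3·58 + 2/9·47 + 1/9·54 = 55.11
D (MIN): min(81, 67, 21) = 21
Root (MAX): max(3, 55.11, 21) = 55.11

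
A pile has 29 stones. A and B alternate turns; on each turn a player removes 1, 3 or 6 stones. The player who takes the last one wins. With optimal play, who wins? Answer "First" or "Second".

Positions where the player to move wins (W) vs loses (L):
i:   0  1  2  3  4  5  6  7  8  9 10 11 12 13 14 15 16 17 18 19 20 21 22 23 24 25 26 27 28 29
     L  W  L  W  L  W  W  W  W  L  W  L  W  L  W  W  W  W  L  W  L  W  L  W  W  W  W  L  W  L
Position 29 is L, so the second player wins.

Second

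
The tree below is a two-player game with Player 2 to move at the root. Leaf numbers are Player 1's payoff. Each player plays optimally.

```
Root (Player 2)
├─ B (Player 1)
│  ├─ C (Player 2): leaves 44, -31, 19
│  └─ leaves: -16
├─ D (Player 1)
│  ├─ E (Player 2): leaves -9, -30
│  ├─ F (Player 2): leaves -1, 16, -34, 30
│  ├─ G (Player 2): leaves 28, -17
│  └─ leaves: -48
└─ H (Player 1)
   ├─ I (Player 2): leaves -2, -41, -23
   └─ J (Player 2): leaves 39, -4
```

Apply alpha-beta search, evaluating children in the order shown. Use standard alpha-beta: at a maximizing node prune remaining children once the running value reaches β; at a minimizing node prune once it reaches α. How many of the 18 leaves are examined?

C [α=-∞,β=+∞]: v=-31
B [α=-∞,β=+∞]: v=-16
E [α=-∞,β=-16]: v=-30
F [α=-30,β=-16]: v=-34 after child 3 ≤ α → α-cutoff, skip 1
G [α=-30,β=-16]: v=-17
D [α=-∞,β=-16]: v=-17
I [α=-∞,β=-17]: v=-41
J [α=-41,β=-17]: v=-4
H [α=-∞,β=-17]: v=-4
Root [α=-∞,β=+∞]: v=-17
Leaves evaluated: 17 of 18.

17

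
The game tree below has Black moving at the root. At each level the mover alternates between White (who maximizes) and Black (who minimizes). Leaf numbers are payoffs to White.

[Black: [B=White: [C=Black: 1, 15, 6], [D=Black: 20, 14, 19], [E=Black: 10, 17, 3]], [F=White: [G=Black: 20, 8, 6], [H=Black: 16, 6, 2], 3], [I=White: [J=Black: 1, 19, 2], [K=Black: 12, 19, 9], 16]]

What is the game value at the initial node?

6

C (Black): min(1, 15, 6) = 1
D (Black): min(20, 14, 19) = 14
E (Black): min(10, 17, 3) = 3
B (White): max(1, 14, 3) = 14
G (Black): min(20, 8, 6) = 6
H (Black): min(16, 6, 2) = 2
F (White): max(6, 2, 3) = 6
J (Black): min(1, 19, 2) = 1
K (Black): min(12, 19, 9) = 9
I (White): max(1, 9, 16) = 16
Root (Black): min(14, 6, 16) = 6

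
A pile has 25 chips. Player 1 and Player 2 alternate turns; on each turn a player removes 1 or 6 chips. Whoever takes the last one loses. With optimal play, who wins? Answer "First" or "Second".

Compute winning (W) and losing (L) positions by backward induction:
i:   0  1  2  3  4  5  6  7  8  9 10 11 12 13 14 15 16 17 18 19 20 21 22 23 24 25
     W  L  W  L  W  L  W  W  L  W  L  W  L  W  W  L  W  L  W  L  W  W  L  W  L  W
Position 25 is W, so the first player wins.

First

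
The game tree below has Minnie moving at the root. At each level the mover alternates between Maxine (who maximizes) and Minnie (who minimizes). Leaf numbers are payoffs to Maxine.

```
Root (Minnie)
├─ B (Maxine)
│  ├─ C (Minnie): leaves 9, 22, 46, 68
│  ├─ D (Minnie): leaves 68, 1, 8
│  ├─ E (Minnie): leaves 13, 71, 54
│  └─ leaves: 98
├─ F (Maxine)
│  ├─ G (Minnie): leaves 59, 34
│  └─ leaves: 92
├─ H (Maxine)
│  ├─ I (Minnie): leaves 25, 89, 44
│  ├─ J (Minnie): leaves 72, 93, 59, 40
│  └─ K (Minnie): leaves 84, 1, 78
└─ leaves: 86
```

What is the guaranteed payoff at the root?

40

C (Minnie): min(9, 22, 46, 68) = 9
D (Minnie): min(68, 1, 8) = 1
E (Minnie): min(13, 71, 54) = 13
B (Maxine): max(9, 1, 13, 98) = 98
G (Minnie): min(59, 34) = 34
F (Maxine): max(34, 92) = 92
I (Minnie): min(25, 89, 44) = 25
J (Minnie): min(72, 93, 59, 40) = 40
K (Minnie): min(84, 1, 78) = 1
H (Maxine): max(25, 40, 1) = 40
Root (Minnie): min(98, 92, 40, 86) = 40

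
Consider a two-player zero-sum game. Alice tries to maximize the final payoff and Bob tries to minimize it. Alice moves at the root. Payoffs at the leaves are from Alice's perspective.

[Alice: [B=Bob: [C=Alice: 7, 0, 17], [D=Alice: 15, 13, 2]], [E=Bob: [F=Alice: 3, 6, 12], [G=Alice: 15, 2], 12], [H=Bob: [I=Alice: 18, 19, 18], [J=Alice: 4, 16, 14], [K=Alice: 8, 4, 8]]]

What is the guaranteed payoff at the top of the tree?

15

C (Alice): max(7, 0, 17) = 17
D (Alice): max(15, 13, 2) = 15
B (Bob): min(17, 15) = 15
F (Alice): max(3, 6, 12) = 12
G (Alice): max(15, 2) = 15
E (Bob): min(12, 15, 12) = 12
I (Alice): max(18, 19, 18) = 19
J (Alice): max(4, 16, 14) = 16
K (Alice): max(8, 4, 8) = 8
H (Bob): min(19, 16, 8) = 8
Root (Alice): max(15, 12, 8) = 15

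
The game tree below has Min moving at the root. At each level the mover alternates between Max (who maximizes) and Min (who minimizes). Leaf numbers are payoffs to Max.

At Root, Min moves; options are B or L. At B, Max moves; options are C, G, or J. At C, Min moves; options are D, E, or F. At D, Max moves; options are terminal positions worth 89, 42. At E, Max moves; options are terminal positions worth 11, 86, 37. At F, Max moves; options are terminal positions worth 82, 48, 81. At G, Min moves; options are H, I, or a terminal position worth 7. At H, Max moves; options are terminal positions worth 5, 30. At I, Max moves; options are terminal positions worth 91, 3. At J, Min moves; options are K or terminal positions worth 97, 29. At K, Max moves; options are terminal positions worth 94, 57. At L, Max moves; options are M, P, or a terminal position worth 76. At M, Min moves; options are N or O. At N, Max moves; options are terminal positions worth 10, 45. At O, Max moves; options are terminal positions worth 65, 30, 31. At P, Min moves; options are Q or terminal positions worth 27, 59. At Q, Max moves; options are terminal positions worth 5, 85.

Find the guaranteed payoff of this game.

D (Max): max(89, 42) = 89
E (Max): max(11, 86, 37) = 86
F (Max): max(82, 48, 81) = 82
C (Min): min(89, 86, 82) = 82
H (Max): max(5, 30) = 30
I (Max): max(91, 3) = 91
G (Min): min(30, 91, 7) = 7
K (Max): max(94, 57) = 94
J (Min): min(94, 97, 29) = 29
B (Max): max(82, 7, 29) = 82
N (Max): max(10, 45) = 45
O (Max): max(65, 30, 31) = 65
M (Min): min(45, 65) = 45
Q (Max): max(5, 85) = 85
P (Min): min(85, 27, 59) = 27
L (Max): max(45, 27, 76) = 76
Root (Min): min(82, 76) = 76

76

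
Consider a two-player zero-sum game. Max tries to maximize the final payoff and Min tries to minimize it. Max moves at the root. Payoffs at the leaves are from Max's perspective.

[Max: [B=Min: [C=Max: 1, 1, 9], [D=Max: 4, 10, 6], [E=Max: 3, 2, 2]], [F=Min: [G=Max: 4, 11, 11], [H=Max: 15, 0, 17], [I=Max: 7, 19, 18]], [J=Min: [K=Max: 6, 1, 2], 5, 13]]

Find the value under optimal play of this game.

C (Max): max(1, 1, 9) = 9
D (Max): max(4, 10, 6) = 10
E (Max): max(3, 2, 2) = 3
B (Min): min(9, 10, 3) = 3
G (Max): max(4, 11, 11) = 11
H (Max): max(15, 0, 17) = 17
I (Max): max(7, 19, 18) = 19
F (Min): min(11, 17, 19) = 11
K (Max): max(6, 1, 2) = 6
J (Min): min(6, 5, 13) = 5
Root (Max): max(3, 11, 5) = 11

11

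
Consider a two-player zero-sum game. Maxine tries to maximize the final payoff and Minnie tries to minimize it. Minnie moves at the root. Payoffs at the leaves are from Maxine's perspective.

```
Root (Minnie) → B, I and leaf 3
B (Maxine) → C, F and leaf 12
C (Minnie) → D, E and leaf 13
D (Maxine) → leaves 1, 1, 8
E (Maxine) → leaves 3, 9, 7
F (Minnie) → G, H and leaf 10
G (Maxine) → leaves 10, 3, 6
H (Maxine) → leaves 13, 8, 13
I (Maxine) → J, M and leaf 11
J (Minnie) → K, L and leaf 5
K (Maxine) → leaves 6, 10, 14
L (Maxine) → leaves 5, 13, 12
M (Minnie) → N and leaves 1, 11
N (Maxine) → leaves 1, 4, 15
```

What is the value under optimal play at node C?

8

D: max(1, 1, 8) = 8
E: max(3, 9, 7) = 9
C: min(8, 9, 13) = 8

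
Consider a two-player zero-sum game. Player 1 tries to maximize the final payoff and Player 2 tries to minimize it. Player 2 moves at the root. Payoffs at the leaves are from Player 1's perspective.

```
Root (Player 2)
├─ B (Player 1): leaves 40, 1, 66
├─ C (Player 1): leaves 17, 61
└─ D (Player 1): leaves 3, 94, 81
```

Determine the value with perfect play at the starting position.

B (Player 1): max(40, 1, 66) = 66
C (Player 1): max(17, 61) = 61
D (Player 1): max(3, 94, 81) = 94
Root (Player 2): min(66, 61, 94) = 61

61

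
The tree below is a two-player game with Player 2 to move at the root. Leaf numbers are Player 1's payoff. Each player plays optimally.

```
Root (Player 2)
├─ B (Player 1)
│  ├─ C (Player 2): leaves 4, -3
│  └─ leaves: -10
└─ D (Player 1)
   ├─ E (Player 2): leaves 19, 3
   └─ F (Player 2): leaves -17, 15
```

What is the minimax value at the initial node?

-3

C (Player 2): min(4, -3) = -3
B (Player 1): max(-3, -10) = -3
E (Player 2): min(19, 3) = 3
F (Player 2): min(-17, 15) = -17
D (Player 1): max(3, -17) = 3
Root (Player 2): min(-3, 3) = -3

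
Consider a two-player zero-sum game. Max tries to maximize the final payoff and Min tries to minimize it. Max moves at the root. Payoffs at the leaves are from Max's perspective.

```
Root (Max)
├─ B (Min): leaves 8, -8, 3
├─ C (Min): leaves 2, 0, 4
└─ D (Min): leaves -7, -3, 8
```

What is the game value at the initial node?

0

B (Min): min(8, -8, 3) = -8
C (Min): min(2, 0, 4) = 0
D (Min): min(-7, -3, 8) = -7
Root (Max): max(-8, 0, -7) = 0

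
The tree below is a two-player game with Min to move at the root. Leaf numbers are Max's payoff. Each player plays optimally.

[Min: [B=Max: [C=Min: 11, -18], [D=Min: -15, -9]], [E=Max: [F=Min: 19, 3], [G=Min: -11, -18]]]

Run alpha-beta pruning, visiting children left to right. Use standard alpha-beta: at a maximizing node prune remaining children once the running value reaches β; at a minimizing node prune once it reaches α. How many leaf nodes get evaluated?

6

C [α=-∞,β=+∞]: v=-18
D [α=-18,β=+∞]: v=-15
B [α=-∞,β=+∞]: v=-15
F [α=-∞,β=-15]: v=3
E [α=-∞,β=-15]: v=3 after child 1 ≥ β → β-cutoff, skip 1
Root [α=-∞,β=+∞]: v=-15
Leaves evaluated: 6 of 8.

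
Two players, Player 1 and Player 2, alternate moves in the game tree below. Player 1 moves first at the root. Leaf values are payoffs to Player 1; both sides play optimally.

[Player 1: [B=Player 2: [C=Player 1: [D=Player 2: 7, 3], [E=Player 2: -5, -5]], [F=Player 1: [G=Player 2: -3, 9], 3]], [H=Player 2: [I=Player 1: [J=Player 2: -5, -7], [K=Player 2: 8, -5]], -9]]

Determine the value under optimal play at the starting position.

D (Player 2): min(7, 3) = 3
E (Player 2): min(-5, -5) = -5
C (Player 1): max(3, -5) = 3
G (Player 2): min(-3, 9) = -3
F (Player 1): max(-3, 3) = 3
B (Player 2): min(3, 3) = 3
J (Player 2): min(-5, -7) = -7
K (Player 2): min(8, -5) = -5
I (Player 1): max(-7, -5) = -5
H (Player 2): min(-5, -9) = -9
Root (Player 1): max(3, -9) = 3

3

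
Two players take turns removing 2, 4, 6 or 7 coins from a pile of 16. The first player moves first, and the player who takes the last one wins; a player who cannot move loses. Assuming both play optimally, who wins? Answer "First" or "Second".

Mark each pile size as W (mover wins) or L (mover loses):
i:   0  1  2  3  4  5  6  7  8  9 10 11 12 13 14 15 16
     L  L  W  W  W  W  W  W  W  L  L  W  W  W  W  W  W
Position 16 is W, so the first player wins.

First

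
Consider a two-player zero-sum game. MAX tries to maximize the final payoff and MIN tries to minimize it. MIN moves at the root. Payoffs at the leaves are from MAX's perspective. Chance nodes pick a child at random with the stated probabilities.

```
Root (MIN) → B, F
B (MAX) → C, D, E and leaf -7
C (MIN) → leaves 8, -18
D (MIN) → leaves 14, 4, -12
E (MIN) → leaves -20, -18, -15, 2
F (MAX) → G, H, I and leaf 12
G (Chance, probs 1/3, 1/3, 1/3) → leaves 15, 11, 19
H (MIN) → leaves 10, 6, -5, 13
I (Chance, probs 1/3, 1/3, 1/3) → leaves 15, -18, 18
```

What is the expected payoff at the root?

-7

C (MIN): min(8, -18) = -18
D (MIN): min(14, 4, -12) = -12
E (MIN): min(-20, -18, -15, 2) = -20
B (MAX): max(-18, -12, -20, -7) = -7
G (Chance): 1/3·15 + 1/3·11 + 1/3·19 = 15
H (MIN): min(10, 6, -5, 13) = -5
I (Chance): 1/3·15 + 1/3·-18 + 1/3·18 = 5
F (MAX): max(15, -5, 5, 12) = 15
Root (MIN): min(-7, 15) = -7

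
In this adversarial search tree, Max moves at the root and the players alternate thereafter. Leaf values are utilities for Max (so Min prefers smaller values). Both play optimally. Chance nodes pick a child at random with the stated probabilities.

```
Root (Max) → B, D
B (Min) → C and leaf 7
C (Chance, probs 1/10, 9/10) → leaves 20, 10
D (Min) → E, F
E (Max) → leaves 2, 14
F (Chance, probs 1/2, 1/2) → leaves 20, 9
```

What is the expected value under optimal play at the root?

14

C (Chance): 1/10·20 + 9/10·10 = 11
B (Min): min(11, 7) = 7
E (Max): max(2, 14) = 14
F (Chance): 1/2·20 + 1/2·9 = 14.5
D (Min): min(14, 14.5) = 14
Root (Max): max(7, 14) = 14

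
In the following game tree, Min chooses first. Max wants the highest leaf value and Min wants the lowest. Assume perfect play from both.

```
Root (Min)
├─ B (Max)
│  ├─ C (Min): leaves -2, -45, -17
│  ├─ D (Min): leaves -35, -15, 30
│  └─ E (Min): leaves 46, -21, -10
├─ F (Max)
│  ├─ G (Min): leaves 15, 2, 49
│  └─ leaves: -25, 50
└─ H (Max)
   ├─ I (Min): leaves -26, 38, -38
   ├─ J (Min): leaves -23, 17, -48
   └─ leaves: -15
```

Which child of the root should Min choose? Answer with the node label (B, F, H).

B

C (Min): min(-2, -45, -17) = -45
D (Min): min(-35, -15, 30) = -35
E (Min): min(46, -21, -10) = -21
B (Max): max(-45, -35, -21) = -21
G (Min): min(15, 2, 49) = 2
F (Max): max(2, -25, 50) = 50
I (Min): min(-26, 38, -38) = -38
J (Min): min(-23, 17, -48) = -48
H (Max): max(-38, -48, -15) = -15
Root (Min): min(-21, 50, -15) = -21
Min picks the child with the lowest value: B (value -21).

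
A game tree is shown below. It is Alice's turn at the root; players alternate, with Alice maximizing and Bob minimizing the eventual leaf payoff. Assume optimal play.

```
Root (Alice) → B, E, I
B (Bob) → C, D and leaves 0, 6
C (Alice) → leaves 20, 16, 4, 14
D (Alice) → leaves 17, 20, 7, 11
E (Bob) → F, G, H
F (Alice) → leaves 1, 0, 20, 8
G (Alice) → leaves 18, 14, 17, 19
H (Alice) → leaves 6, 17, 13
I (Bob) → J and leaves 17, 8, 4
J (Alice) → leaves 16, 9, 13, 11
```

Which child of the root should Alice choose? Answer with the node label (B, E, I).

E

C (Alice): max(20, 16, 4, 14) = 20
D (Alice): max(17, 20, 7, 11) = 20
B (Bob): min(20, 20, 0, 6) = 0
F (Alice): max(1, 0, 20, 8) = 20
G (Alice): max(18, 14, 17, 19) = 19
H (Alice): max(6, 17, 13) = 17
E (Bob): min(20, 19, 17) = 17
J (Alice): max(16, 9, 13, 11) = 16
I (Bob): min(16, 17, 8, 4) = 4
Root (Alice): max(0, 17, 4) = 17
Alice picks the child with the highest value: E (value 17).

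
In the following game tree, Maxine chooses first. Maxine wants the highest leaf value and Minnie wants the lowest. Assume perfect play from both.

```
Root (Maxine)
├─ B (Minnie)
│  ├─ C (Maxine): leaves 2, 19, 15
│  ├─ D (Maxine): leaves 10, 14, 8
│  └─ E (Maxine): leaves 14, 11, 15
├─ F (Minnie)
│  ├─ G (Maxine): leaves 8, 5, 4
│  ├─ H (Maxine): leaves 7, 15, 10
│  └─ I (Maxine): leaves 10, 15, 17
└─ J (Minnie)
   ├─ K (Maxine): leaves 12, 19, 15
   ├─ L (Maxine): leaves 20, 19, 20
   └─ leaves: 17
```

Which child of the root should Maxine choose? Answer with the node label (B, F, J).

C (Maxine): max(2, 19, 15) = 19
D (Maxine): max(10, 14, 8) = 14
E (Maxine): max(14, 11, 15) = 15
B (Minnie): min(19, 14, 15) = 14
G (Maxine): max(8, 5, 4) = 8
H (Maxine): max(7, 15, 10) = 15
I (Maxine): max(10, 15, 17) = 17
F (Minnie): min(8, 15, 17) = 8
K (Maxine): max(12, 19, 15) = 19
L (Maxine): max(20, 19, 20) = 20
J (Minnie): min(19, 20, 17) = 17
Root (Maxine): max(14, 8, 17) = 17
Maxine picks the child with the highest value: J (value 17).

J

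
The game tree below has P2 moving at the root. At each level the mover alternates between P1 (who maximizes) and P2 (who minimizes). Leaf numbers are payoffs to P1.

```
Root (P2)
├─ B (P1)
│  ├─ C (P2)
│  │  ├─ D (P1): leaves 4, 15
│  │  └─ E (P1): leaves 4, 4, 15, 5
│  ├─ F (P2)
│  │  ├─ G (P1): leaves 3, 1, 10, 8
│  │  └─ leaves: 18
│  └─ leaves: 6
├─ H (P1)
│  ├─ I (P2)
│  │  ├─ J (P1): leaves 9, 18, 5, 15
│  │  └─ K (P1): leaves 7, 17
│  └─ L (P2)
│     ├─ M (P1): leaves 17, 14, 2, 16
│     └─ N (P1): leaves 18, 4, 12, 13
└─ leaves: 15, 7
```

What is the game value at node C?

D: max(4, 15) = 15
E: max(4, 4, 15, 5) = 15
C: min(15, 15) = 15

15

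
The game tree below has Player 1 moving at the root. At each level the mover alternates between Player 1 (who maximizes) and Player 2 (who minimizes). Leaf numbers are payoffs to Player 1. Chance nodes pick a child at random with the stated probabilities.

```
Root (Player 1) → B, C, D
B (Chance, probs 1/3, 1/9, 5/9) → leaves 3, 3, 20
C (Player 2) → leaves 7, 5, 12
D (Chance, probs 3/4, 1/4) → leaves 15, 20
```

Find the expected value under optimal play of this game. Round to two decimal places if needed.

16.25

B (Chance): 1/3·3 + 1/9·3 + 5/9·20 = 12.44
C (Player 2): min(7, 5, 12) = 5
D (Chance): 3/4·15 + 1/4·20 = 16.25
Root (Player 1): max(12.44, 5, 16.25) = 16.25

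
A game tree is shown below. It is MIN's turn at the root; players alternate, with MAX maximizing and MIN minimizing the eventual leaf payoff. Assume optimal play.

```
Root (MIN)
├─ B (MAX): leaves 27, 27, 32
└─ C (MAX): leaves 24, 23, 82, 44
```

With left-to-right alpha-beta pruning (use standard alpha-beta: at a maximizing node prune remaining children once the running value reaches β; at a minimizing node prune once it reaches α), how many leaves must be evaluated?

6

B [α=-∞,β=+∞]: v=32
C [α=-∞,β=32]: v=82 after child 3 ≥ β → β-cutoff, skip 1
Root [α=-∞,β=+∞]: v=32
Leaves evaluated: 6 of 7.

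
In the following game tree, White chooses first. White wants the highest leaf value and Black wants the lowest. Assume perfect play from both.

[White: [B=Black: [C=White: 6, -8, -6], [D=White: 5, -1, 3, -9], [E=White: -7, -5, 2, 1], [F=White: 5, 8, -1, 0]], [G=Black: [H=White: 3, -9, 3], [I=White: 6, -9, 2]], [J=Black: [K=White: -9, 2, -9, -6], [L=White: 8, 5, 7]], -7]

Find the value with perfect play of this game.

C (White): max(6, -8, -6) = 6
D (White): max(5, -1, 3, -9) = 5
E (White): max(-7, -5, 2, 1) = 2
F (White): max(5, 8, -1, 0) = 8
B (Black): min(6, 5, 2, 8) = 2
H (White): max(3, -9, 3) = 3
I (White): max(6, -9, 2) = 6
G (Black): min(3, 6) = 3
K (White): max(-9, 2, -9, -6) = 2
L (White): max(8, 5, 7) = 8
J (Black): min(2, 8) = 2
Root (White): max(2, 3, 2, -7) = 3

3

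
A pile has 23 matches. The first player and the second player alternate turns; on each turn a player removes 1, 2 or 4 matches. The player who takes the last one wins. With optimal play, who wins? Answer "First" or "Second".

W/L table (W = player to move can force a win):
i:   0  1  2  3  4  5  6  7  8  9 10 11 12 13 14 15 16 17 18 19 20 21 22 23
     L  W  W  L  W  W  L  W  W  L  W  W  L  W  W  L  W  W  L  W  W  L  W  W
Position 23 is W, so the first player wins.

First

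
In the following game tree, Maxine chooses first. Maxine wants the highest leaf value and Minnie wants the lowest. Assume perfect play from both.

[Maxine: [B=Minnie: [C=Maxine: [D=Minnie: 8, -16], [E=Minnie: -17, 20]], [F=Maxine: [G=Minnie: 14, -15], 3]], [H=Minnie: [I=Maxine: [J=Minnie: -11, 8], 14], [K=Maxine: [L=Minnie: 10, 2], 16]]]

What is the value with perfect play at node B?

D: min(8, -16) = -16
E: min(-17, 20) = -17
C: max(-16, -17) = -16
G: min(14, -15) = -15
F: max(-15, 3) = 3
B: min(-16, 3) = -16

-16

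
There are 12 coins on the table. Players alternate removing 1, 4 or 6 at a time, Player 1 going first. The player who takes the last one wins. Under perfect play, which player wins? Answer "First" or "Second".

Second

Mark each pile size as W (mover wins) or L (mover loses):
i:   0  1  2  3  4  5  6  7  8  9 10 11 12
     L  W  L  W  W  L  W  L  W  W  L  W  L
Position 12 is L, so the second player wins.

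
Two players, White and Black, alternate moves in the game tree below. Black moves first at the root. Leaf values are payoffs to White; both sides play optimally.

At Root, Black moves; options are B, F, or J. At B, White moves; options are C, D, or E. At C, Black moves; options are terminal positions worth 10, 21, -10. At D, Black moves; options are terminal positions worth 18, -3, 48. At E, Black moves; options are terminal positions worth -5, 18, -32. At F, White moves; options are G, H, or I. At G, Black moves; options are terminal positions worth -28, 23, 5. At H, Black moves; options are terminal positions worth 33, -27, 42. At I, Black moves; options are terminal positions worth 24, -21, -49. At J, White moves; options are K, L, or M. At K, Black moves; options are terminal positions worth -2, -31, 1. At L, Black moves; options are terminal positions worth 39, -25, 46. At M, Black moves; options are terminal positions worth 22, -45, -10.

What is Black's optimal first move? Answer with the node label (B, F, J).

C (Black): min(10, 21, -10) = -10
D (Black): min(18, -3, 48) = -3
E (Black): min(-5, 18, -32) = -32
B (White): max(-10, -3, -32) = -3
G (Black): min(-28, 23, 5) = -28
H (Black): min(33, -27, 42) = -27
I (Black): min(24, -21, -49) = -49
F (White): max(-28, -27, -49) = -27
K (Black): min(-2, -31, 1) = -31
L (Black): min(39, -25, 46) = -25
M (Black): min(22, -45, -10) = -45
J (White): max(-31, -25, -45) = -25
Root (Black): min(-3, -27, -25) = -27
Black picks the child with the lowest value: F (value -27).

F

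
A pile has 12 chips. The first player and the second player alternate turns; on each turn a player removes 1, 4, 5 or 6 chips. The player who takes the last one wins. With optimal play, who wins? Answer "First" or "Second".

Compute winning (W) and losing (L) positions by backward induction:
i:   0  1  2  3  4  5  6  7  8  9 10 11 12
     L  W  L  W  W  W  W  W  W  L  W  L  W
Position 12 is W, so the first player wins.

First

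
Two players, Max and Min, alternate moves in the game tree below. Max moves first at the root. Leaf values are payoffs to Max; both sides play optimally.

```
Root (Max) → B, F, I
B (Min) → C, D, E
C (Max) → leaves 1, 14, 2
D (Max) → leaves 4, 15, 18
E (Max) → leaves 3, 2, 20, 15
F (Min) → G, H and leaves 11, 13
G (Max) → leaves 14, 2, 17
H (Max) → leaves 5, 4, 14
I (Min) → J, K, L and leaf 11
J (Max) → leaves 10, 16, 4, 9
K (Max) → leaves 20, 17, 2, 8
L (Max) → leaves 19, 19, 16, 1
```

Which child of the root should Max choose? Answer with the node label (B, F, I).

B

C (Max): max(1, 14, 2) = 14
D (Max): max(4, 15, 18) = 18
E (Max): max(3, 2, 20, 15) = 20
B (Min): min(14, 18, 20) = 14
G (Max): max(14, 2, 17) = 17
H (Max): max(5, 4, 14) = 14
F (Min): min(17, 14, 11, 13) = 11
J (Max): max(10, 16, 4, 9) = 16
K (Max): max(20, 17, 2, 8) = 20
L (Max): max(19, 19, 16, 1) = 19
I (Min): min(16, 20, 19, 11) = 11
Root (Max): max(14, 11, 11) = 14
Max picks the child with the highest value: B (value 14).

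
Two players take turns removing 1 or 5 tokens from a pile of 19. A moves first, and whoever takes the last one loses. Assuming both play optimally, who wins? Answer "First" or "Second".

Second

W/L table (W = player to move can force a win):
i:   0  1  2  3  4  5  6  7  8  9 10 11 12 13 14 15 16 17 18 19
     W  L  W  L  W  L  W  L  W  L  W  L  W  L  W  L  W  L  W  L
Position 19 is L, so the second player wins.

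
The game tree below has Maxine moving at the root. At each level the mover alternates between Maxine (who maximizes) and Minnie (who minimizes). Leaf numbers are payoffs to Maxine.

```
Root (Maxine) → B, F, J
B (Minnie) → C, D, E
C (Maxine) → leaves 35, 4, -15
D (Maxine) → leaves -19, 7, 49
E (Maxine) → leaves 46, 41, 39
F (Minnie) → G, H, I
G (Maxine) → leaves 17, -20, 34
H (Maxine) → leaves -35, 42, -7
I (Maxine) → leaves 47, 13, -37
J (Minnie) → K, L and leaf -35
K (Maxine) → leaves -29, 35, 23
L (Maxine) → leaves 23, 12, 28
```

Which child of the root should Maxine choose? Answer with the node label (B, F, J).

B

C (Maxine): max(35, 4, -15) = 35
D (Maxine): max(-19, 7, 49) = 49
E (Maxine): max(46, 41, 39) = 46
B (Minnie): min(35, 49, 46) = 35
G (Maxine): max(17, -20, 34) = 34
H (Maxine): max(-35, 42, -7) = 42
I (Maxine): max(47, 13, -37) = 47
F (Minnie): min(34, 42, 47) = 34
K (Maxine): max(-29, 35, 23) = 35
L (Maxine): max(23, 12, 28) = 28
J (Minnie): min(35, 28, -35) = -35
Root (Maxine): max(35, 34, -35) = 35
Maxine picks the child with the highest value: B (value 35).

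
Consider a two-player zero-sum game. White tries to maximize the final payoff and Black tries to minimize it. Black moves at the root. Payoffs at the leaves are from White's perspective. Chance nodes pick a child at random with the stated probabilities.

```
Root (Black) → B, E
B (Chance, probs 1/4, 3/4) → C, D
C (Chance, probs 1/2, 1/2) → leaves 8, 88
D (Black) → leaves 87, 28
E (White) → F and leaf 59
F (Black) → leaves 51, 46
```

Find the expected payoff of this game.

C (Chance): 1/2·8 + 1/2·88 = 48
D (Black): min(87, 28) = 28
B (Chance): 1/4·48 + 3/4·28 = 33
F (Black): min(51, 46) = 46
E (White): max(46, 59) = 59
Root (Black): min(33, 59) = 33

33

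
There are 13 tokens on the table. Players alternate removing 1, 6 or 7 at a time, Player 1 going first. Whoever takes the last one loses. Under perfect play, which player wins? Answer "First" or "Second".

W/L table (W = player to move can force a win):
i:   0  1  2  3  4  5  6  7  8  9 10 11 12 13
     W  L  W  L  W  L  W  W  W  W  W  W  W  L
Position 13 is L, so the second player wins.

Second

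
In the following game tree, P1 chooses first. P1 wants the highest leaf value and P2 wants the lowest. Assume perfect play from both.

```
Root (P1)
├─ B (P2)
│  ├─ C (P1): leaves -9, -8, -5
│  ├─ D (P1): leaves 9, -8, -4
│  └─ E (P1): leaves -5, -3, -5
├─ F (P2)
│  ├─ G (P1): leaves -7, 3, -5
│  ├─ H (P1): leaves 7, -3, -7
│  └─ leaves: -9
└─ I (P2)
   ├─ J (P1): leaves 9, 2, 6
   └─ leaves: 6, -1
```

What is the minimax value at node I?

J: max(9, 2, 6) = 9
I: min(9, 6, -1) = -1

-1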